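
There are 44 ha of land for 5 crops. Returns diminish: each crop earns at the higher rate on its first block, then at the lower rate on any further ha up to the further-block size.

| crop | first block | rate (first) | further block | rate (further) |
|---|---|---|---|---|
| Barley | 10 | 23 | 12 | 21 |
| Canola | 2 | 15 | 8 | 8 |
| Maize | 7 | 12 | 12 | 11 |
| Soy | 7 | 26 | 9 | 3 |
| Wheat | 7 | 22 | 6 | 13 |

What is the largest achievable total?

926

Treat each block as its own option and order by rate: Soy/tier1 26 > Barley/tier1 23 > Wheat/tier1 22 > Barley/tier2 21 > Canola/tier1 15 > Wheat/tier2 13 > Maize/tier1 12 > Maize/tier2 11 > Canola/tier2 8 > Soy/tier2 3.
Soy tier1 at 26: fill all 7 → 37 left.
Barley/tier1 (23): +10 → 27 left.
Wheat/tier1 (22): +7 → 20 left.
Fill Barley tier2 block (12 at 21) → 8 left.
Canola tier1 at 15: fill all 2 → 6 left.
Wheat/tier2 (13): +6 → 0 left.
Total = 26×7 + 23×10 + 22×7 + 21×12 + 15×2 + 13×6 = 926.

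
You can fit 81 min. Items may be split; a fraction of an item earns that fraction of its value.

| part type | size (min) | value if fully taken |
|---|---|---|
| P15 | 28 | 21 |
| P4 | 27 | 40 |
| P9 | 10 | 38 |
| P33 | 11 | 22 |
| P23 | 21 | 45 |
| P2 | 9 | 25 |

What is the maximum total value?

Rank by value-to-size ratio: P9 38/10≈3.8, P2 25/9≈2.78, P23 45/21≈2.14, P33 22/11≈2, P4 40/27≈1.48, P15 21/28≈0.75.
P9: take in full, 10 min for value 38 — 71 left.
All 9 min of P2 fit (value 25) — 62 remain.
P23: take in full, 21 min for value 45 — 41 left.
All 11 min of P33 fit (value 22) — 30 remain.
Take all of P4 (27 min, value 40) — 3 min left.
3 min left: a 3/28 share of P15 gives 21×3/28 = 2.25.
Total value = 172.25.

172.25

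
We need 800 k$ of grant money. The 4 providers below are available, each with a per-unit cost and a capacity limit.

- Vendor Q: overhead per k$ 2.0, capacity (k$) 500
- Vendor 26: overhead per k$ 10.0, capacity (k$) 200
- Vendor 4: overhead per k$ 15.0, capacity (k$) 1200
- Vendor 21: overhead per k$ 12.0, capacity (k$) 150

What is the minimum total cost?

Fill from the cheapest provider first.
Take 500 from Vendor Q at 2.0 → need 300 more.
Vendor 26 (10.0): use full 200 → 100 k$ to go.
Vendor 21 (12.0): take the remaining 100 → done.
Vendor 4: unused.
Cost = 500×2.0 + 200×10.0 + 100×12.0 = 4200.

4200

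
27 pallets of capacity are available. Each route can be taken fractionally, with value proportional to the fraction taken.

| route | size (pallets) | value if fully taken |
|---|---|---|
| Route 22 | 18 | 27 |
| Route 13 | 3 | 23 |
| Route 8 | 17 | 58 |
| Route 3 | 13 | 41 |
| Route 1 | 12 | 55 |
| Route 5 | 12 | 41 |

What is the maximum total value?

119

Rank by value-to-size ratio: Route 13 23/3≈7.67, Route 1 55/12≈4.58, Route 5 41/12≈3.42, Route 8 58/17≈3.41, Route 3 41/13≈3.15, Route 22 27/18≈1.5.
Route 13: take in full, 3 pallets for value 23 — 24 left.
Route 1: take in full, 12 pallets for value 55 — 12 left.
Take all of Route 5 (12 pallets, value 41) — 0 pallets left.
Total value = 119.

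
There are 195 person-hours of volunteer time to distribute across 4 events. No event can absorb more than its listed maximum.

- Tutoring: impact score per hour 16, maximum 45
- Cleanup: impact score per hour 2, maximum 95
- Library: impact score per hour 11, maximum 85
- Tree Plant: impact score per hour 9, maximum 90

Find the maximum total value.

2240

Order the events by impact score per hour: Tutoring 16 > Library 11 > Tree Plant 9 > Cleanup 2.
Give Tutoring 45 to hit its cap of 45 → 150 left.
Give Library 85 to hit its cap of 85 → 65 left.
Tree Plant has room for 90 but only 65 remain, so it gets 65.
Total = 16×45 + 11×85 + 9×65 = 2240.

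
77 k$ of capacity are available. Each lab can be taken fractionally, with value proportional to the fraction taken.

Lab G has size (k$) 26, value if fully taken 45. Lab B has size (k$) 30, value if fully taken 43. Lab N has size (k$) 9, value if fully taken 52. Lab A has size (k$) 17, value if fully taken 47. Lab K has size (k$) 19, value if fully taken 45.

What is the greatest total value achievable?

197.6

Sort by value density: Lab N 52/9≈5.78, Lab A 47/17≈2.76, Lab K 45/19≈2.37, Lab G 45/26≈1.73, Lab B 43/30≈1.43.
Lab N: take in full, 9 k$ for value 52 ; 68 left.
Lab A: take in full, 17 k$ for value 47 ; 51 left.
All 19 k$ of Lab K fit (value 45) ; 32 remain.
Take all of Lab G (26 k$, value 45) ; 6 k$ left.
6 k$ left: a 6/30 share of Lab B gives 43×6/30 = 8.6.
Total value = 197.6.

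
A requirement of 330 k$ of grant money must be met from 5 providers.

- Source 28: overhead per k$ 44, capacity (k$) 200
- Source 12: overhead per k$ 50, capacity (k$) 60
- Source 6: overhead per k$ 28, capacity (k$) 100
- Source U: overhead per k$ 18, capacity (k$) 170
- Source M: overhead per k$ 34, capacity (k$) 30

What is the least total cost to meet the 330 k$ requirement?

Fill from the cheapest provider first.
Source U at 18: take all 170 k$ → 160 still needed.
Source 6 (28): use full 100 → 60 k$ to go.
Take 30 from Source M at 34 → need 30 more.
Source 28 (44): take the remaining 30 → done.
Source 12: unused.
Cost = 170×18 + 100×28 + 30×34 + 30×44 = 8200.

8200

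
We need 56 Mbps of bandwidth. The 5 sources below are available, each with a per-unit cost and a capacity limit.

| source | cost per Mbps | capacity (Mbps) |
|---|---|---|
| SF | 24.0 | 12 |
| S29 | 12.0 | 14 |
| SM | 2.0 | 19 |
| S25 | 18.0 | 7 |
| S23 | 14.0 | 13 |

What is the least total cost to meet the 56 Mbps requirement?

586

Cheapest first:
Take 19 from SM at 2.0 — need 37 more.
S29 (12.0): use full 14 — 23 Mbps to go.
S23 (14.0): use full 13 — 10 Mbps to go.
S25 (18.0): use full 7 — 3 Mbps to go.
SF at 24.0: take 3 of its 12 — requirement met.
Cost = 19×2.0 + 14×12.0 + 13×14.0 + 7×18.0 + 3×24.0 = 586.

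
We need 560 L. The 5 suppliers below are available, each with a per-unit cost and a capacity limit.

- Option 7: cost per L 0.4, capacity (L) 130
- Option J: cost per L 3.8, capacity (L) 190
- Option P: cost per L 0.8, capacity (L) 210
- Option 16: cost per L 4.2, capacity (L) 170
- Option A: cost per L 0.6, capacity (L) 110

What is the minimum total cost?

704

Cheapest first:
Take 130 from Option 7 at 0.4 — need 430 more.
Option A at 0.6: take all 110 L — 320 still needed.
Option P at 0.8: take all 210 L — 110 still needed.
Option J (3.8): take the remaining 110 — done.
Option 16: unused.
Cost = 130×0.4 + 110×0.6 + 210×0.8 + 110×3.8 = 704.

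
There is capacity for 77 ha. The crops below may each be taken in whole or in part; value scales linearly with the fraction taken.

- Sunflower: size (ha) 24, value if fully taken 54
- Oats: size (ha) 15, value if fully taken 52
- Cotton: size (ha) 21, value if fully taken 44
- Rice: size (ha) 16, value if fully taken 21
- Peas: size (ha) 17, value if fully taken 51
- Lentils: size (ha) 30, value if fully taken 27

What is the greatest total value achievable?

Best value per unit of size first: Oats 52/15≈3.47, Peas 51/17≈3, Sunflower 54/24≈2.25, Cotton 44/21≈2.1, Rice 21/16≈1.31, Lentils 27/30≈0.9.
Oats: take in full, 15 ha for value 52 ; 62 left.
Take all of Peas (17 ha, value 51) ; 45 ha left.
Take all of Sunflower (24 ha, value 54) ; 21 ha left.
Cotton: take in full, 21 ha for value 44 ; 0 left.
Total value = 201.

201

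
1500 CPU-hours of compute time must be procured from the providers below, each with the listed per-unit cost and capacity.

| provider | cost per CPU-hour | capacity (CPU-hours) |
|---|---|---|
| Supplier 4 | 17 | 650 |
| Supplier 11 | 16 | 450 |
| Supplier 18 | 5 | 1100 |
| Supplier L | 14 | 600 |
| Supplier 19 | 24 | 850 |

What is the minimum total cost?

Fill from the cheapest provider first.
Take 1100 from Supplier 18 at 5 → need 400 more.
Take 400 from Supplier L at 14 to finish.
Supplier 11, Supplier 4, Supplier 19: unused.
Cost = 1100×5 + 400×14 = 11100.

11100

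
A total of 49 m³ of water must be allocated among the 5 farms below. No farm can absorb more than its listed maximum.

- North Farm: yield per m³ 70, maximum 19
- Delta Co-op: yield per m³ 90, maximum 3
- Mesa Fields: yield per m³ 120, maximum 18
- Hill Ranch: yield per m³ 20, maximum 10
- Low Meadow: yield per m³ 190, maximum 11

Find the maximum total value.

Rank by yield per m³: Low Meadow 190 > Mesa Fields 120 > Delta Co-op 90 > North Farm 70 > Hill Ranch 20.
Give Low Meadow 11 to hit its cap of 11 ; 38 left.
Mesa Fields takes 18 to reach its cap of 18 ; 20 left.
Delta Co-op: +3 to 3 (cap) ; 17 left.
North Farm has room for 19 but only 17 remain, so it gets 17.
Total = 70×17 + 90×3 + 120×18 + 190×11 = 5710.

5710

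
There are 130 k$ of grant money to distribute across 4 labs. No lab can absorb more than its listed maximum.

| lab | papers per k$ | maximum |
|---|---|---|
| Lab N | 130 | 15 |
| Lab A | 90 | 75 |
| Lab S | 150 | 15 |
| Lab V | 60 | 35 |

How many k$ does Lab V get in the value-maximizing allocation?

Order the labs by papers per k$: Lab S 150 > Lab N 130 > Lab A 90 > Lab V 60.
Lab S: +15 to 15 (cap) ; 115 left.
Lab N takes 15 to reach its cap of 15 ; 100 left.
Lab A takes 75 to reach its cap of 75 ; 25 left.
Lab V: +25 (room for 35) → 25. Pool exhausted.

25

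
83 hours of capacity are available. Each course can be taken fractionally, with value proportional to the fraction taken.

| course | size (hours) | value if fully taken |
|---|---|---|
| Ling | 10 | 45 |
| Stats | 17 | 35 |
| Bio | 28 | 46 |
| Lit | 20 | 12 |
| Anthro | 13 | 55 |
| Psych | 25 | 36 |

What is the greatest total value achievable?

Sort by value density: Ling 45/10≈4.5, Anthro 55/13≈4.23, Stats 35/17≈2.06, Bio 46/28≈1.64, Psych 36/25≈1.44, Lit 12/20≈0.6.
All 10 hours of Ling fit (value 45) ; 73 remain.
All 13 hours of Anthro fit (value 55) ; 60 remain.
All 17 hours of Stats fit (value 35) ; 43 remain.
Take all of Bio (28 hours, value 46) ; 15 hours left.
Only 15 hours remain; take 15/25 of Psych for value 36×15/25 = 21.6.
Total value = 202.6.

202.6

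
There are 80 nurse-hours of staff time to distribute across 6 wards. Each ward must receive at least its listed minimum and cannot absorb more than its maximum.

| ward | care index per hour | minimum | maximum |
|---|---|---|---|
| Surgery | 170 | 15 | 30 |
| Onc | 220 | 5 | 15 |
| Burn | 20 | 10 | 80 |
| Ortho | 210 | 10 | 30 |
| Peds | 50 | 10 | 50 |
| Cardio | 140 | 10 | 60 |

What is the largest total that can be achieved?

Meeting every minimum uses 15+5+10+10+10+10 = 60 nurse-hours, leaving 20.
Order the wards by care index per hour: Onc 220 > Ortho 210 > Surgery 170 > Cardio 140 > Peds 50 > Burn 20.
Give Onc 10 more to hit its cap of 15 → 10 left.
Ortho has room for 20 more but only 10 remain, so it gets 20.
Total = 170×15 + 220×15 + 20×10 + 210×20 + 50×10 + 140×10 = 12150.

12150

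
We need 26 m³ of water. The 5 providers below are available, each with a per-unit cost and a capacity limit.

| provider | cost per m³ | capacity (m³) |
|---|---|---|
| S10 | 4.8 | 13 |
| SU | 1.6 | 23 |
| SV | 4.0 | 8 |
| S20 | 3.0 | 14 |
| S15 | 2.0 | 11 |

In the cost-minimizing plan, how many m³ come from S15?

Fill from the cheapest provider first.
SU (1.6): use full 23 — 3 m³ to go.
Take 3 from S15 at 2.0 to finish.
S20, SV, S10: unused.

3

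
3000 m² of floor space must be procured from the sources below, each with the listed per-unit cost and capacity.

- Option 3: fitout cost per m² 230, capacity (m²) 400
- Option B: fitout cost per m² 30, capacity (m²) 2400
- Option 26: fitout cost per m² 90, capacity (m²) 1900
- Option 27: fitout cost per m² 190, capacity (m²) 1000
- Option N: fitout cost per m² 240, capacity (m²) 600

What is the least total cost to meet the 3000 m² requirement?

Fill from the cheapest source first.
Option B at 30: take all 2400 m² → 600 still needed.
Option 26 (90): take the remaining 600 → done.
Option 27, Option 3, Option N: unused.
Cost = 2400×30 + 600×90 = 126000.

126000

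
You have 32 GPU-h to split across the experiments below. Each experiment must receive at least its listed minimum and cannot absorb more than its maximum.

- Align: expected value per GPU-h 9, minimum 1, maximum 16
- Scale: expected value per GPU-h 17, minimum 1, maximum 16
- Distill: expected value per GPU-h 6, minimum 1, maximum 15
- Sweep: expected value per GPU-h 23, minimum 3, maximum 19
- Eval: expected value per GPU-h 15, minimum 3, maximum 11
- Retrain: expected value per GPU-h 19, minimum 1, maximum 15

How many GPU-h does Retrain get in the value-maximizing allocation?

Meeting every minimum uses 1+1+1+3+3+1 = 10 GPU-h, leaving 22.
Rank by expected value per GPU-h: Sweep 23 > Retrain 19 > Scale 17 > Eval 15 > Align 9 > Distill 6.
Give Sweep 16 more to hit its cap of 19 ; 6 left.
Retrain: +6 (room for 14) → 7. Pool exhausted.

7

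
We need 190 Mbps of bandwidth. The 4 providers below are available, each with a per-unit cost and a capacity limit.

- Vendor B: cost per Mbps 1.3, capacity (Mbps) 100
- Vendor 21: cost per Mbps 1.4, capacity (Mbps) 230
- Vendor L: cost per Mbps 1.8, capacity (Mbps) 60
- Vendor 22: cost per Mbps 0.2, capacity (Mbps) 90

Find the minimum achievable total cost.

148

Cheapest first:
Vendor 22 at 0.2: take all 90 Mbps ; 100 still needed.
Vendor B at 1.3: take all 100 Mbps ; 0 still needed.
Vendor 21, Vendor L: unused.
Cost = 90×0.2 + 100×1.3 = 148.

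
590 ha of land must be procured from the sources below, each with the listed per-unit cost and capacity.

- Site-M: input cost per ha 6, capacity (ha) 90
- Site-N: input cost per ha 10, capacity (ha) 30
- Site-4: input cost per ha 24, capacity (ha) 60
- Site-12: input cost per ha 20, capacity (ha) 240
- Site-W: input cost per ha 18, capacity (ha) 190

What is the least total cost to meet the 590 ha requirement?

10020

Use sources in increasing cost order.
Take 90 from Site-M at 6 → need 500 more.
Site-N at 10: take all 30 ha → 470 still needed.
Site-W at 18: take all 190 ha → 280 still needed.
Site-12 at 20: take all 240 ha → 40 still needed.
Site-4 (24): take the remaining 40 → done.
Cost = 90×6 + 30×10 + 190×18 + 240×20 + 40×24 = 10020.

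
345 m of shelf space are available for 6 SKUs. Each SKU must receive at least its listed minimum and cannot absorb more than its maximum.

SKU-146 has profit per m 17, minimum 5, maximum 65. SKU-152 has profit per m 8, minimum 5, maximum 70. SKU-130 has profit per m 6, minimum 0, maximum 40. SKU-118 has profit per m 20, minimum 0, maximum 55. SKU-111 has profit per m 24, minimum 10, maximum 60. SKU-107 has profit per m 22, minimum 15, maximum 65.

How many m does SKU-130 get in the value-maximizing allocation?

Meeting every minimum uses 5+5+0+0+10+15 = 35 m, leaving 310.
Highest profit per m first: SKU-111 24 > SKU-107 22 > SKU-118 20 > SKU-146 17 > SKU-152 8 > SKU-130 6.
Give SKU-111 50 more to hit its cap of 60 — 260 left.
Give SKU-107 50 more to hit its cap of 65 — 210 left.
SKU-118 takes 55 more to reach its cap of 55 — 155 left.
SKU-146 takes 60 more to reach its cap of 65 — 95 left.
SKU-152: +65 to 70 (cap) — 30 left.
SKU-130 has room for 40 more but only 30 remain, so it gets 30.

30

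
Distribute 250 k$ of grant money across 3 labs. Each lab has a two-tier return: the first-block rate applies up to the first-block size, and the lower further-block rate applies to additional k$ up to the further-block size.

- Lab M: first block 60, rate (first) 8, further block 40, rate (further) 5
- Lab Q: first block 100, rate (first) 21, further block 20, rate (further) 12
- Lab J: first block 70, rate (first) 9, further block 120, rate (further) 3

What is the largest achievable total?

Treat each block as its own option and order by rate: Lab Q/T1 21 > Lab Q/T2 12 > Lab J/T1 9 > Lab M/T1 8 > Lab M/T2 5 > Lab J/T2 3.
Lab Q T1 at 21: fill all 100 → 150 left.
Lab Q/T2 (12): +20 → 130 left.
Lab J T1 at 9: fill all 70 → 60 left.
Lab M/T1 (8): +60 → 0 left.
Total = 21×100 + 12×20 + 9×70 + 8×60 = 3450.

3450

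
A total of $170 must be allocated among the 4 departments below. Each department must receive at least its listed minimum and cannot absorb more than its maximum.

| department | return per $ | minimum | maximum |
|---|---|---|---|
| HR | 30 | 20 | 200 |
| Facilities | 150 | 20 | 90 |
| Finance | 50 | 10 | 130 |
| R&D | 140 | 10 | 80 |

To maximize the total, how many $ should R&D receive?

50

Meeting every minimum uses 20+20+10+10 = 60 $, leaving 110.
Rank by return per $: Facilities 150 > R&D 140 > Finance 50 > HR 30.
Facilities takes 70 more to reach its cap of 90 — 40 left.
R&D has room for 70 more but only 40 remain, so it gets 50.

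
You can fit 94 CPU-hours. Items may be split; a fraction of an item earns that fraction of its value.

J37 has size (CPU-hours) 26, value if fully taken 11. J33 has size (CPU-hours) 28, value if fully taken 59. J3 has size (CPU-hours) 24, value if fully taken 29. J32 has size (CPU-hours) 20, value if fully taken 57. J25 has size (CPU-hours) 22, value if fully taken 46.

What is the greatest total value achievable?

191

Best value per unit of size first: J32 57/20≈2.85, J33 59/28≈2.11, J25 46/22≈2.09, J3 29/24≈1.21, J37 11/26≈0.423.
Take all of J32 (20 CPU-hours, value 57) — 74 CPU-hours left.
J33: take in full, 28 CPU-hours for value 59 — 46 left.
J25: take in full, 22 CPU-hours for value 46 — 24 left.
Take all of J3 (24 CPU-hours, value 29) — 0 CPU-hours left.
Total value = 191.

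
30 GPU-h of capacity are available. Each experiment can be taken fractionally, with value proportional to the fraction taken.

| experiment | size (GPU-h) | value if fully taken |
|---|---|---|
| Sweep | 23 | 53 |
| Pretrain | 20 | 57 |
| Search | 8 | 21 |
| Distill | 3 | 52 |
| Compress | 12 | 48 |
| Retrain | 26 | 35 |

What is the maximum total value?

142.75

Sort by value density: Distill 52/3≈17.3, Compress 48/12≈4, Pretrain 57/20≈2.85, Search 21/8≈2.62, Sweep 53/23≈2.3, Retrain 35/26≈1.35.
All 3 GPU-h of Distill fit (value 52) — 27 remain.
All 12 GPU-h of Compress fit (value 48) — 15 remain.
Fill the last 15 GPU-h with part of Pretrain: 15/20 of it earns 42.75.
Total value = 142.75.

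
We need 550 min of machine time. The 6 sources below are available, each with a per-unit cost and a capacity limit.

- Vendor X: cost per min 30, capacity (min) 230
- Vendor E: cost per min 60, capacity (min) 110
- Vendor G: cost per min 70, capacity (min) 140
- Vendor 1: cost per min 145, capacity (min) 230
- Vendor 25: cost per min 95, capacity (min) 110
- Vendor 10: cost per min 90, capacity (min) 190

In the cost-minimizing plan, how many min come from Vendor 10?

Use sources in increasing cost order.
Take 230 from Vendor X at 30 → need 320 more.
Vendor E (60): use full 110 → 210 min to go.
Take 140 from Vendor G at 70 → need 70 more.
Vendor 10 at 90: take 70 of its 190 → requirement met.
Vendor 25, Vendor 1: unused.

70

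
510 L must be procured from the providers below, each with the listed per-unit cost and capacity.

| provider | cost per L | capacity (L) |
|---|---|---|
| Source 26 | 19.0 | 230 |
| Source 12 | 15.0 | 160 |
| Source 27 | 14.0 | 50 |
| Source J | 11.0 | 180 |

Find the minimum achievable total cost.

Cheapest first:
Source J (11.0): use full 180 ; 330 L to go.
Source 27 (14.0): use full 50 ; 280 L to go.
Source 12 at 15.0: take all 160 L ; 120 still needed.
Source 26 (19.0): take the remaining 120 ; done.
Cost = 180×11.0 + 50×14.0 + 160×15.0 + 120×19.0 = 7360.

7360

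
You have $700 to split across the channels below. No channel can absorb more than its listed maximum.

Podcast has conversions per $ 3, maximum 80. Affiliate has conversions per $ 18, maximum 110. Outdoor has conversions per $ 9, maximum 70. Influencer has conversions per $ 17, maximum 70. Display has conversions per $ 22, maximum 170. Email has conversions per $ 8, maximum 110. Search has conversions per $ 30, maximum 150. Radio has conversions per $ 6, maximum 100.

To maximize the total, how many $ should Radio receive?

Rank by conversions per $: Search 30 > Display 22 > Affiliate 18 > Influencer 17 > Outdoor 9 > Email 8 > Radio 6 > Podcast 3.
Search: +150 to 150 (cap) → 550 left.
Display takes 170 to reach its cap of 170 → 380 left.
Affiliate takes 110 to reach its cap of 110 → 270 left.
Give Influencer 70 to hit its cap of 70 → 200 left.
Outdoor takes 70 to reach its cap of 70 → 130 left.
Email: +110 to 110 (cap) → 20 left.
Radio: +20 (room for 100) → 20. Pool exhausted.

20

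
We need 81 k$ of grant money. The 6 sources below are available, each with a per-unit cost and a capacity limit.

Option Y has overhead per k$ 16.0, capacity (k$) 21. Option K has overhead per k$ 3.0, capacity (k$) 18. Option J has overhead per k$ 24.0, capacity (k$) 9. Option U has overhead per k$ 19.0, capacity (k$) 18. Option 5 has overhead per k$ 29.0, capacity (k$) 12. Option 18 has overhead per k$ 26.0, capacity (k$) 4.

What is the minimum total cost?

1371

Fill from the cheapest source first.
Take 18 from Option K at 3.0 ; need 63 more.
Option Y at 16.0: take all 21 k$ ; 42 still needed.
Take 18 from Option U at 19.0 ; need 24 more.
Option J (24.0): use full 9 ; 15 k$ to go.
Option 18 at 26.0: take all 4 k$ ; 11 still needed.
Option 5 (29.0): take the remaining 11 ; done.
Cost = 18×3.0 + 21×16.0 + 18×19.0 + 9×24.0 + 4×26.0 + 11×29.0 = 1371.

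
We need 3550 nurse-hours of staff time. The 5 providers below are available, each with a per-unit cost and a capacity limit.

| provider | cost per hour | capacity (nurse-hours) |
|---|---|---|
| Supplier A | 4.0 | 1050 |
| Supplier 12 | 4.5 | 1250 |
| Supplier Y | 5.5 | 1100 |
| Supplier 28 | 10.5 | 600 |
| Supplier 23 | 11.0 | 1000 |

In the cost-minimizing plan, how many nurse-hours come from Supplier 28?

150

Cheapest first:
Take 1050 from Supplier A at 4.0 — need 2500 more.
Supplier 12 at 4.5: take all 1250 nurse-hours — 1250 still needed.
Take 1100 from Supplier Y at 5.5 — need 150 more.
Take 150 from Supplier 28 at 10.5 to finish.
Supplier 23: unused.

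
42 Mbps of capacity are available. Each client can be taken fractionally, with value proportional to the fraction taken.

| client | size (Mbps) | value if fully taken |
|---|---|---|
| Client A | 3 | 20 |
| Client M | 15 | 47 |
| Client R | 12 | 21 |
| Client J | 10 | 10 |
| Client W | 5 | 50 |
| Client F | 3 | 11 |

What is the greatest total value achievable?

Best value per unit of size first: Client W 50/5≈10, Client A 20/3≈6.67, Client F 11/3≈3.67, Client M 47/15≈3.13, Client R 21/12≈1.75, Client J 10/10≈1.
All 5 Mbps of Client W fit (value 50) → 37 remain.
Client A: take in full, 3 Mbps for value 20 → 34 left.
Client F: take in full, 3 Mbps for value 11 → 31 left.
All 15 Mbps of Client M fit (value 47) → 16 remain.
Client R: take in full, 12 Mbps for value 21 → 4 left.
Only 4 Mbps remain; take 4/10 of Client J for value 10×4/10 = 4.
Total value = 153.

153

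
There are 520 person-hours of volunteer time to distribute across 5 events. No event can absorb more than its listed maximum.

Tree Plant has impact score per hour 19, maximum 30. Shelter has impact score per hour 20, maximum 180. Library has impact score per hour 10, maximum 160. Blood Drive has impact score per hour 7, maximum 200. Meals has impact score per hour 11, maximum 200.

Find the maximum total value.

7470

Order the events by impact score per hour: Shelter 20 > Tree Plant 19 > Meals 11 > Library 10 > Blood Drive 7.
Shelter: +180 to 180 (cap) ; 340 left.
Tree Plant: +30 to 30 (cap) ; 310 left.
Give Meals 200 to hit its cap of 200 ; 110 left.
Only 110 left; Library takes them to reach 110.
Total = 19×30 + 20×180 + 10×110 + 11×200 = 7470.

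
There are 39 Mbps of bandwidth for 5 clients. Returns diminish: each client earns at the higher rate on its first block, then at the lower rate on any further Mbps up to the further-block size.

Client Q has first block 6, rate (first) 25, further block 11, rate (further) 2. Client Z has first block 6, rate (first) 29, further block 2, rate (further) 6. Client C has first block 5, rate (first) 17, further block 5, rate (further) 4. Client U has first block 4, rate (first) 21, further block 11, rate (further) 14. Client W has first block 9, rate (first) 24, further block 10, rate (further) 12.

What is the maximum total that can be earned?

Rank every tier by rate: Client Z/T1 29 > Client Q/T1 25 > Client W/T1 24 > Client U/T1 21 > Client C/T1 17 > Client U/T2 14 > Client W/T2 12 > Client Z/T2 6 > Client C/T2 4 > Client Q/T2 2.
Client Z T1 at 29: fill all 6 — 33 left.
Client Q T1 at 25: fill all 6 — 27 left.
Client W/T1 (24): +9 — 18 left.
Client U/T1 (21): +4 — 14 left.
Fill Client C T1 block (5 at 17) — 9 left.
Client U/T2: +9 of 11 at 14; pool empty.
Total = 29×6 + 25×6 + 24×9 + 21×4 + 17×5 + 14×9 = 835.

835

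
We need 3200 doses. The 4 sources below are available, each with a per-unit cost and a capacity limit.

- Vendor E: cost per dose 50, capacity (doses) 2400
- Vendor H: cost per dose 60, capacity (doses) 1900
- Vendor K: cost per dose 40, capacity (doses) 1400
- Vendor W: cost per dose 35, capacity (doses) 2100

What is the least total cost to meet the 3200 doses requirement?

Use sources in increasing cost order.
Vendor W (35): use full 2100 → 1100 doses to go.
Vendor K at 40: take 1100 of its 1400 → requirement met.
Vendor E, Vendor H: unused.
Cost = 2100×35 + 1100×40 = 117500.

117500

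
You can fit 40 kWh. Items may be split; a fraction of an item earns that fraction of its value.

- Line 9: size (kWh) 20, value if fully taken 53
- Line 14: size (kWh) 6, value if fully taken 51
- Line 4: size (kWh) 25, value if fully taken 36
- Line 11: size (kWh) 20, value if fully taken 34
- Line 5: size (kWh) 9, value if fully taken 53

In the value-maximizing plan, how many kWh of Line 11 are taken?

Rank by value-to-size ratio: Line 14 51/6≈8.5, Line 5 53/9≈5.89, Line 9 53/20≈2.65, Line 11 34/20≈1.7, Line 4 36/25≈1.44.
Line 14: take in full, 6 kWh for value 51 ; 34 left.
Take all of Line 5 (9 kWh, value 53) ; 25 kWh left.
Take all of Line 9 (20 kWh, value 53) ; 5 kWh left.
Fill the last 5 kWh with part of Line 11: 5/20 of it earns 8.5.

5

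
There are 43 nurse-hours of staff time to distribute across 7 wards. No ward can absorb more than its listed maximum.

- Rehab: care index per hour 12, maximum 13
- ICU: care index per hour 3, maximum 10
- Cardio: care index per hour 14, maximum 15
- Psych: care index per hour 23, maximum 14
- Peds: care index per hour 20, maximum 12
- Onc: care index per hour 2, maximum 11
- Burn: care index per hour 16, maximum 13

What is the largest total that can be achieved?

Highest care index per hour first: Psych 23 > Peds 20 > Burn 16 > Cardio 14 > Rehab 12 > ICU 3 > Onc 2.
Psych: +14 to 14 (cap) → 29 left.
Give Peds 12 to hit its cap of 12 → 17 left.
Give Burn 13 to hit its cap of 13 → 4 left.
Cardio has room for 15 but only 4 remain, so it gets 4.
Total = 14×4 + 23×14 + 20×12 + 16×13 = 826.

826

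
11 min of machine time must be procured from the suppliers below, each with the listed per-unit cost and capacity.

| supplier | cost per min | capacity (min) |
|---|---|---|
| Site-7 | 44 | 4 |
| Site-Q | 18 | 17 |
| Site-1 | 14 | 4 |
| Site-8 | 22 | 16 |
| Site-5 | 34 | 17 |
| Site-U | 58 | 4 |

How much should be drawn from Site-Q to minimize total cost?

7

Cheapest first:
Site-1 (14): use full 4 → 7 min to go.
Site-Q at 18: take 7 of its 17 → requirement met.
Site-8, Site-5, Site-7, Site-U: unused.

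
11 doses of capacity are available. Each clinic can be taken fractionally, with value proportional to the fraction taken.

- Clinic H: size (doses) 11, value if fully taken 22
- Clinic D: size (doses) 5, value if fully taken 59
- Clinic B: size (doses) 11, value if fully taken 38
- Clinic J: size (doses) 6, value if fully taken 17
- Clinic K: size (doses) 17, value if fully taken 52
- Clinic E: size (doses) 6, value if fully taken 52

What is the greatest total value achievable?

111

Best value per unit of size first: Clinic D 59/5≈11.8, Clinic E 52/6≈8.67, Clinic B 38/11≈3.45, Clinic K 52/17≈3.06, Clinic J 17/6≈2.83, Clinic H 22/11≈2.
All 5 doses of Clinic D fit (value 59) ; 6 remain.
All 6 doses of Clinic E fit (value 52) ; 0 remain.
Total value = 111.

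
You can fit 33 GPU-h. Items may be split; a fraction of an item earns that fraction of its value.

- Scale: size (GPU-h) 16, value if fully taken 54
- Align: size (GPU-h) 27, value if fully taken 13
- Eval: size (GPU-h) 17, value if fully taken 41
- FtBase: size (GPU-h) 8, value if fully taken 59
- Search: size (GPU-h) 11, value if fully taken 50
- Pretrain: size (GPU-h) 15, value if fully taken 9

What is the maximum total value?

156.25

Best value per unit of size first: FtBase 59/8≈7.38, Search 50/11≈4.55, Scale 54/16≈3.38, Eval 41/17≈2.41, Pretrain 9/15≈0.6, Align 13/27≈0.481.
FtBase: take in full, 8 GPU-h for value 59 — 25 left.
Take all of Search (11 GPU-h, value 50) — 14 GPU-h left.
14 GPU-h left: a 14/16 share of Scale gives 54×14/16 = 47.25.
Total value = 156.25.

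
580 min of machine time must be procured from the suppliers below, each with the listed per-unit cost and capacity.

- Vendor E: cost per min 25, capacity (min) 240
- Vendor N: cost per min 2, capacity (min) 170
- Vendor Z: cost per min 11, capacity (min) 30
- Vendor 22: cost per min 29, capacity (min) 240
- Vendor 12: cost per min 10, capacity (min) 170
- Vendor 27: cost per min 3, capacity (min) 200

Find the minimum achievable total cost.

3220

Cheapest first:
Vendor N at 2: take all 170 min → 410 still needed.
Take 200 from Vendor 27 at 3 → need 210 more.
Vendor 12 (10): use full 170 → 40 min to go.
Vendor Z at 11: take all 30 min → 10 still needed.
Take 10 from Vendor E at 25 to finish.
Vendor 22: unused.
Cost = 170×2 + 200×3 + 170×10 + 30×11 + 10×25 = 3220.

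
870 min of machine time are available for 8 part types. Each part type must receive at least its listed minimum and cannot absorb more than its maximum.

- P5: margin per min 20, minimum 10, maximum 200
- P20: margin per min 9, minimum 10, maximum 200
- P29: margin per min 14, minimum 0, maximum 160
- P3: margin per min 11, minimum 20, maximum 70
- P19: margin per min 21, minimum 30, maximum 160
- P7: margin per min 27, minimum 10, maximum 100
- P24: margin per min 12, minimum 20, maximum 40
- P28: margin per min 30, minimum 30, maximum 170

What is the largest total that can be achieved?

Meeting every minimum uses 10+10+0+20+30+10+20+30 = 130 min, leaving 740.
Order the part types by margin per min: P28 30 > P7 27 > P19 21 > P5 20 > P29 14 > P24 12 > P3 11 > P20 9.
P28: +140 to 170 (cap) ; 600 left.
P7: +90 to 100 (cap) ; 510 left.
P19: +130 to 160 (cap) ; 380 left.
P5 takes 190 more to reach its cap of 200 ; 190 left.
Give P29 160 more to hit its cap of 160 ; 30 left.
Give P24 20 more to hit its cap of 40 ; 10 left.
P3 has room for 50 more but only 10 remain, so it gets 30.
Total = 20×200 + 9×10 + 14×160 + 11×30 + 21×160 + 27×100 + 12×40 + 30×170 = 18300.

18300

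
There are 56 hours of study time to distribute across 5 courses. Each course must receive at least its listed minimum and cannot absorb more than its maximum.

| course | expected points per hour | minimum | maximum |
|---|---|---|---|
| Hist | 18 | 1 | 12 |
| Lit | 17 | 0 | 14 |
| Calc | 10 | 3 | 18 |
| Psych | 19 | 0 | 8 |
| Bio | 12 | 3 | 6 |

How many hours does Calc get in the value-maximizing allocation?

Meeting every minimum uses 1+0+3+0+3 = 7 hours, leaving 49.
Order the courses by expected points per hour: Psych 19 > Hist 18 > Lit 17 > Bio 12 > Calc 10.
Psych takes 8 more to reach its cap of 8 → 41 left.
Hist takes 11 more to reach its cap of 12 → 30 left.
Give Lit 14 more to hit its cap of 14 → 16 left.
Bio: +3 to 6 (cap) → 13 left.
Calc has room for 15 more but only 13 remain, so it gets 16.

16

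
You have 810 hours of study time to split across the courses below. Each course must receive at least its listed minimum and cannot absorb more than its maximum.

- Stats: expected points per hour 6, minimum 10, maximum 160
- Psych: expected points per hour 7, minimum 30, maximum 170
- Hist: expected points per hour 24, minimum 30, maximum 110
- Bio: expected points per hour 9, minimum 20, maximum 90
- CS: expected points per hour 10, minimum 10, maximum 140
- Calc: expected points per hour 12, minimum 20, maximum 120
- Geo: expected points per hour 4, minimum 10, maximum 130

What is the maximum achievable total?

8520

Meeting every minimum uses 10+30+30+20+10+20+10 = 130 hours, leaving 680.
Order the courses by expected points per hour: Hist 24 > Calc 12 > CS 10 > Bio 9 > Psych 7 > Stats 6 > Geo 4.
Hist: +80 to 110 (cap) — 600 left.
Calc takes 100 more to reach its cap of 120 — 500 left.
CS takes 130 more to reach its cap of 140 — 370 left.
Bio: +70 to 90 (cap) — 300 left.
Psych takes 140 more to reach its cap of 170 — 160 left.
Give Stats 150 more to hit its cap of 160 — 10 left.
Geo: +10 (room for 120) → 20. Pool exhausted.
Total = 6×160 + 7×170 + 24×110 + 9×90 + 10×140 + 12×120 + 4×20 = 8520.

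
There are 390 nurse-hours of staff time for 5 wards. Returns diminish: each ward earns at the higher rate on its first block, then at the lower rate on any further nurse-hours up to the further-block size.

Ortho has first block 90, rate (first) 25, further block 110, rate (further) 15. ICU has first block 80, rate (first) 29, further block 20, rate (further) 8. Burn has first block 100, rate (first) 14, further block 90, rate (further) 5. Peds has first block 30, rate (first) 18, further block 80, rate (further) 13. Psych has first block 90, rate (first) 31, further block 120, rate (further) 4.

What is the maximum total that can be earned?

Order all 10 blocks by rate: Psych/T1 31 > ICU/T1 29 > Ortho/T1 25 > Peds/T1 18 > Ortho/T2 15 > Burn/T1 14 > Peds/T2 13 > ICU/T2 8 > Burn/T2 5 > Psych/T2 4.
Fill Psych T1 block (90 at 31) ; 300 left.
ICU/T1 (29): +80 ; 220 left.
Ortho T1 at 25: fill all 90 ; 130 left.
Peds T1 at 18: fill all 30 ; 100 left.
Ortho T2 at 15: only 100 left, fill 100.
Total = 31×90 + 29×80 + 25×90 + 18×30 + 15×100 = 9400.

9400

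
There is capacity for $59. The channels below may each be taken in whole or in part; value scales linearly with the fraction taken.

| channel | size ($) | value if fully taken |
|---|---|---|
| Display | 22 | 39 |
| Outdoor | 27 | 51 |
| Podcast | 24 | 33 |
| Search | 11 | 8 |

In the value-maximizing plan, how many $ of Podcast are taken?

10

Rank by value-to-size ratio: Outdoor 51/27≈1.89, Display 39/22≈1.77, Podcast 33/24≈1.38, Search 8/11≈0.727.
Outdoor: take in full, 27 $ for value 51 ; 32 left.
Display: take in full, 22 $ for value 39 ; 10 left.
10 $ left: a 10/24 share of Podcast gives 33×10/24 = 13.75.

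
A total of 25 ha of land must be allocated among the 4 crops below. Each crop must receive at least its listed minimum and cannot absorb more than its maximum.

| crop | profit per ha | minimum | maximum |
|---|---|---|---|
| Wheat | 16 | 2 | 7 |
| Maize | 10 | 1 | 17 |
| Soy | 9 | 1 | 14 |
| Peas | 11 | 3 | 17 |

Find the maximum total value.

307

Meeting every minimum uses 2+1+1+3 = 7 ha, leaving 18.
Rank by profit per ha: Wheat 16 > Peas 11 > Maize 10 > Soy 9.
Wheat takes 5 more to reach its cap of 7 — 13 left.
Peas: +13 (room for 14) → 16. Pool exhausted.
Total = 16×7 + 10×1 + 9×1 + 11×16 = 307.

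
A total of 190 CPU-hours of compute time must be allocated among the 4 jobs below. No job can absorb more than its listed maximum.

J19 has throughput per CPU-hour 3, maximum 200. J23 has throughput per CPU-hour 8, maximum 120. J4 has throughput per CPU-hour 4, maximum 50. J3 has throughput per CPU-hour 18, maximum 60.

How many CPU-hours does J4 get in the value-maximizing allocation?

10

Order the jobs by throughput per CPU-hour: J3 18 > J23 8 > J4 4 > J19 3.
J3 takes 60 to reach its cap of 60 → 130 left.
Give J23 120 to hit its cap of 120 → 10 left.
J4 has room for 50 but only 10 remain, so it gets 10.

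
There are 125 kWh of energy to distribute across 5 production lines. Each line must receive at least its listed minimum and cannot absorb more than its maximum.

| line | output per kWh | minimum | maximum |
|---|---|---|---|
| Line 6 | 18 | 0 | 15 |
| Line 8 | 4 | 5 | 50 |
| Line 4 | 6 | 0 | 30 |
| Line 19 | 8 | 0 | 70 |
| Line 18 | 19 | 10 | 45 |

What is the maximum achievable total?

Meeting every minimum uses 0+5+0+0+10 = 15 kWh, leaving 110.
Order the production lines by output per kWh: Line 18 19 > Line 6 18 > Line 19 8 > Line 4 6 > Line 8 4.
Give Line 18 35 more to hit its cap of 45 → 75 left.
Line 6: +15 to 15 (cap) → 60 left.
Line 19 has room for 70 more but only 60 remain, so it gets 60.
Total = 18×15 + 4×5 + 8×60 + 19×45 = 1625.

1625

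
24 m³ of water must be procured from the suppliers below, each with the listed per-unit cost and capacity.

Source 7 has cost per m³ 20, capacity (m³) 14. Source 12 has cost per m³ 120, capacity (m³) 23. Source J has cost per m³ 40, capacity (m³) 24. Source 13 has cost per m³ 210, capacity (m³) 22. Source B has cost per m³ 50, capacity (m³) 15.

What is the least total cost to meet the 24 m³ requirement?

Fill from the cheapest supplier first.
Take 14 from Source 7 at 20 ; need 10 more.
Source J at 40: take 10 of its 24 ; requirement met.
Source B, Source 12, Source 13: unused.
Cost = 14×20 + 10×40 = 680.

680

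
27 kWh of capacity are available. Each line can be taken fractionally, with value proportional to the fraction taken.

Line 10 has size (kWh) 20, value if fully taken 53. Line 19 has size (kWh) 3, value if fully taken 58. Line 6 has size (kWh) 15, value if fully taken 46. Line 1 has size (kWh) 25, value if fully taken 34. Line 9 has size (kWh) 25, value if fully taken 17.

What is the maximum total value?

Best value per unit of size first: Line 19 58/3≈19.3, Line 6 46/15≈3.07, Line 10 53/20≈2.65, Line 1 34/25≈1.36, Line 9 17/25≈0.68.
Line 19: take in full, 3 kWh for value 58 — 24 left.
All 15 kWh of Line 6 fit (value 46) — 9 remain.
Only 9 kWh remain; take 9/20 of Line 10 for value 53×9/20 = 23.85.
Total value = 127.85.

127.85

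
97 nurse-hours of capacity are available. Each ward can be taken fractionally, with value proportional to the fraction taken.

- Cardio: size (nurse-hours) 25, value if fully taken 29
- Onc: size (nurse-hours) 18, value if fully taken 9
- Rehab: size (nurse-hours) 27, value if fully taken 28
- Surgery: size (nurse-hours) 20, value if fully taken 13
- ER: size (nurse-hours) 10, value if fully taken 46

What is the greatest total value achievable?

123.5

Rank by value-to-size ratio: ER 46/10≈4.6, Cardio 29/25≈1.16, Rehab 28/27≈1.04, Surgery 13/20≈0.65, Onc 9/18≈0.5.
Take all of ER (10 nurse-hours, value 46) ; 87 nurse-hours left.
Cardio: take in full, 25 nurse-hours for value 29 ; 62 left.
Take all of Rehab (27 nurse-hours, value 28) ; 35 nurse-hours left.
Take all of Surgery (20 nurse-hours, value 13) ; 15 nurse-hours left.
Fill the last 15 nurse-hours with part of Onc: 15/18 of it earns 7.5.
Total value = 123.5.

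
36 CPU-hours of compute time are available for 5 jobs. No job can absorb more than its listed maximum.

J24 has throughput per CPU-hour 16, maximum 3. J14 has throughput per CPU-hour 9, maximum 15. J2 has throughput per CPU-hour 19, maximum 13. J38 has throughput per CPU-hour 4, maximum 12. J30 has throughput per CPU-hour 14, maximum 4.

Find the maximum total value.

Rank by throughput per CPU-hour: J2 19 > J24 16 > J30 14 > J14 9 > J38 4.
J2 takes 13 to reach its cap of 13 ; 23 left.
J24: +3 to 3 (cap) ; 20 left.
Give J30 4 to hit its cap of 4 ; 16 left.
J14 takes 15 to reach its cap of 15 ; 1 left.
J38 has room for 12 but only 1 remain, so it gets 1.
Total = 16×3 + 9×15 + 19×13 + 4×1 + 14×4 = 490.

490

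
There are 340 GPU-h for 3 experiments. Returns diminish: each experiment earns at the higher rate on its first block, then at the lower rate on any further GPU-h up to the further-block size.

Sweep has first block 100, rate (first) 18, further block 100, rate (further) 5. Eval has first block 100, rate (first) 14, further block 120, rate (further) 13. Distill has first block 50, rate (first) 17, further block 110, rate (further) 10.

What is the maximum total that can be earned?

Rank every tier by rate: Sweep/first 18 > Distill/first 17 > Eval/first 14 > Eval/second 13 > Distill/second 10 > Sweep/second 5.
Sweep first at 18: fill all 100 ; 240 left.
Distill first at 17: fill all 50 ; 190 left.
Eval/first (14): +100 ; 90 left.
Eval/second: +90 of 120 at 13; pool empty.
Total = 18×100 + 17×50 + 14×100 + 13×90 = 5220.

5220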